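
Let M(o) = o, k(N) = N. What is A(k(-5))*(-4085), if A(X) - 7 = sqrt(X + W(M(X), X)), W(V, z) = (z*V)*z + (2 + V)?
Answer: -28595 - 4085*I*sqrt(133) ≈ -28595.0 - 47111.0*I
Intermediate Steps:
W(V, z) = 2 + V + V*z**2 (W(V, z) = (V*z)*z + (2 + V) = V*z**2 + (2 + V) = 2 + V + V*z**2)
A(X) = 7 + sqrt(2 + X**3 + 2*X) (A(X) = 7 + sqrt(X + (2 + X + X*X**2)) = 7 + sqrt(X + (2 + X + X**3)) = 7 + sqrt(2 + X**3 + 2*X))
A(k(-5))*(-4085) = (7 + sqrt(2 + (-5)**3 + 2*(-5)))*(-4085) = (7 + sqrt(2 - 125 - 10))*(-4085) = (7 + sqrt(-133))*(-4085) = (7 + I*sqrt(133))*(-4085) = -28595 - 4085*I*sqrt(133)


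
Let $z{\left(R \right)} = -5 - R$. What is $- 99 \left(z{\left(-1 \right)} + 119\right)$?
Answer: $-11385$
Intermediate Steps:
$- 99 \left(z{\left(-1 \right)} + 119\right) = - 99 \left(\left(-5 - -1\right) + 119\right) = - 99 \left(\left(-5 + 1\right) + 119\right) = - 99 \left(-4 + 119\right) = \left(-99\right) 115 = -11385$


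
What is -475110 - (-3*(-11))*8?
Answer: -475374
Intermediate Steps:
-475110 - (-3*(-11))*8 = -475110 - 33*8 = -475110 - 1*264 = -475110 - 264 = -475374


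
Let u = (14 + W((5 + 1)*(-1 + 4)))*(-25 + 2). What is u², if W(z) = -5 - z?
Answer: 42849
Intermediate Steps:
u = 207 (u = (14 + (-5 - (5 + 1)*(-1 + 4)))*(-25 + 2) = (14 + (-5 - 6*3))*(-23) = (14 + (-5 - 1*18))*(-23) = (14 + (-5 - 18))*(-23) = (14 - 23)*(-23) = -9*(-23) = 207)
u² = 207² = 42849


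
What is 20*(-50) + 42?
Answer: -958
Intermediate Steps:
20*(-50) + 42 = -1000 + 42 = -958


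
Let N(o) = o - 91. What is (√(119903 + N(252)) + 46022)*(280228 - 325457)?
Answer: -2081529038 - 723664*√469 ≈ -2.0972e+9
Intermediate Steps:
N(o) = -91 + o
(√(119903 + N(252)) + 46022)*(280228 - 325457) = (√(119903 + (-91 + 252)) + 46022)*(280228 - 325457) = (√(119903 + 161) + 46022)*(-45229) = (√120064 + 46022)*(-45229) = (16*√469 + 46022)*(-45229) = (46022 + 16*√469)*(-45229) = -2081529038 - 723664*√469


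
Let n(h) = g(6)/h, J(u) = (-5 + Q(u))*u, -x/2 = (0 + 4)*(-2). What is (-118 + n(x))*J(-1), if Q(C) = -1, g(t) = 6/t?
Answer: -5661/8 ≈ -707.63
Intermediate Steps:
x = 16 (x = -2*(0 + 4)*(-2) = -8*(-2) = -2*(-8) = 16)
J(u) = -6*u (J(u) = (-5 - 1)*u = -6*u)
n(h) = 1/h (n(h) = (6/6)/h = (6*(⅙))/h = 1/h)
(-118 + n(x))*J(-1) = (-118 + 1/16)*(-6*(-1)) = (-118 + 1/16)*6 = -1887/16*6 = -5661/8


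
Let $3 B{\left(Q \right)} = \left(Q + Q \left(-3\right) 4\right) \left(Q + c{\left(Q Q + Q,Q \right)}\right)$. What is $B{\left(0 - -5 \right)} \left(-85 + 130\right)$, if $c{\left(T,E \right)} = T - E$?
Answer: $-24750$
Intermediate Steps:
$B{\left(Q \right)} = - \frac{11 Q \left(Q + Q^{2}\right)}{3}$ ($B{\left(Q \right)} = \frac{\left(Q + Q \left(-3\right) 4\right) \left(Q + \left(\left(Q Q + Q\right) - Q\right)\right)}{3} = \frac{\left(Q + - 3 Q 4\right) \left(Q + \left(\left(Q^{2} + Q\right) - Q\right)\right)}{3} = \frac{\left(Q - 12 Q\right) \left(Q + \left(\left(Q + Q^{2}\right) - Q\right)\right)}{3} = \frac{- 11 Q \left(Q + Q^{2}\right)}{3} = \frac{\left(-11\right) Q \left(Q + Q^{2}\right)}{3} = - \frac{11 Q \left(Q + Q^{2}\right)}{3}$)
$B{\left(0 - -5 \right)} \left(-85 + 130\right) = \frac{11 \left(0 - -5\right)^{2} \left(-1 - \left(0 - -5\right)\right)}{3} \left(-85 + 130\right) = \frac{11 \left(0 + 5\right)^{2} \left(-1 - \left(0 + 5\right)\right)}{3} \cdot 45 = \frac{11 \cdot 5^{2} \left(-1 - 5\right)}{3} \cdot 45 = \frac{11}{3} \cdot 25 \left(-1 - 5\right) 45 = \frac{11}{3} \cdot 25 \left(-6\right) 45 = \left(-550\right) 45 = -24750$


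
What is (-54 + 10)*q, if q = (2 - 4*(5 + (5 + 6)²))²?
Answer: -11088176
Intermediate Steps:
q = 252004 (q = (2 - 4*(5 + 11²))² = (2 - 4*(5 + 121))² = (2 - 4*126)² = (2 - 504)² = (-502)² = 252004)
(-54 + 10)*q = (-54 + 10)*252004 = -44*252004 = -11088176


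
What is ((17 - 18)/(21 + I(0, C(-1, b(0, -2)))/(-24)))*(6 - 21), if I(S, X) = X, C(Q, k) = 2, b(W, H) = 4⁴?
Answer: 180/251 ≈ 0.71713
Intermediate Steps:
b(W, H) = 256
((17 - 18)/(21 + I(0, C(-1, b(0, -2)))/(-24)))*(6 - 21) = ((17 - 18)/(21 + 2/(-24)))*(6 - 21) = -1/(21 + 2*(-1/24))*(-15) = -1/(21 - 1/12)*(-15) = -1/251/12*(-15) = -1*12/251*(-15) = -12/251*(-15) = 180/251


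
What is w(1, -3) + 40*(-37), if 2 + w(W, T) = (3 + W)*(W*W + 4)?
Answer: -1462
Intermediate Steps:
w(W, T) = -2 + (3 + W)*(4 + W²) (w(W, T) = -2 + (3 + W)*(W*W + 4) = -2 + (3 + W)*(W² + 4) = -2 + (3 + W)*(4 + W²))
w(1, -3) + 40*(-37) = (10 + 1³ + 3*1² + 4*1) + 40*(-37) = (10 + 1 + 3*1 + 4) - 1480 = (10 + 1 + 3 + 4) - 1480 = 18 - 1480 = -1462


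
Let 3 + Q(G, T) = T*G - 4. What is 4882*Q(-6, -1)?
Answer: -4882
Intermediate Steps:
Q(G, T) = -7 + G*T (Q(G, T) = -3 + (T*G - 4) = -3 + (G*T - 4) = -3 + (-4 + G*T) = -7 + G*T)
4882*Q(-6, -1) = 4882*(-7 - 6*(-1)) = 4882*(-7 + 6) = 4882*(-1) = -4882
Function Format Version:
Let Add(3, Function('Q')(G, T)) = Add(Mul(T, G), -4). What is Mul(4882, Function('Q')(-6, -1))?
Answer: -4882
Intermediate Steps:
Function('Q')(G, T) = Add(-7, Mul(G, T)) (Function('Q')(G, T) = Add(-3, Add(Mul(T, G), -4)) = Add(-3, Add(Mul(G, T), -4)) = Add(-3, Add(-4, Mul(G, T))) = Add(-7, Mul(G, T)))
Mul(4882, Function('Q')(-6, -1)) = Mul(4882, Add(-7, Mul(-6, -1))) = Mul(4882, Add(-7, 6)) = Mul(4882, -1) = -4882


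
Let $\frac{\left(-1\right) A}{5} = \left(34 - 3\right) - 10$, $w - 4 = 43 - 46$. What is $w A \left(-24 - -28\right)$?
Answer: $-420$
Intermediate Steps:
$w = 1$ ($w = 4 + \left(43 - 46\right) = 4 - 3 = 1$)
$A = -105$ ($A = - 5 \left(\left(34 - 3\right) - 10\right) = - 5 \left(31 - 10\right) = \left(-5\right) 21 = -105$)
$w A \left(-24 - -28\right) = 1 \left(-105\right) \left(-24 - -28\right) = - 105 \left(-24 + 28\right) = \left(-105\right) 4 = -420$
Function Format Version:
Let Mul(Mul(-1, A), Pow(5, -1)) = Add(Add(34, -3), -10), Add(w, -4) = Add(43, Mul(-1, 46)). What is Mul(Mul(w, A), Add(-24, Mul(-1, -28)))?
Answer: -420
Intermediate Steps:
w = 1 (w = Add(4, Add(43, Mul(-1, 46))) = Add(4, Add(43, -46)) = Add(4, -3) = 1)
A = -105 (A = Mul(-5, Add(Add(34, -3), -10)) = Mul(-5, Add(31, -10)) = Mul(-5, 21) = -105)
Mul(Mul(w, A), Add(-24, Mul(-1, -28))) = Mul(Mul(1, -105), Add(-24, Mul(-1, -28))) = Mul(-105, Add(-24, 28)) = Mul(-105, 4) = -420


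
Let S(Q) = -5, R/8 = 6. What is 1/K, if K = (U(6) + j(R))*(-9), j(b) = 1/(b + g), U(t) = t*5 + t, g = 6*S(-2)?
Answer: -2/649 ≈ -0.0030817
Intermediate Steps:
R = 48 (R = 8*6 = 48)
g = -30 (g = 6*(-5) = -30)
U(t) = 6*t (U(t) = 5*t + t = 6*t)
j(b) = 1/(-30 + b) (j(b) = 1/(b - 30) = 1/(-30 + b))
K = -649/2 (K = (6*6 + 1/(-30 + 48))*(-9) = (36 + 1/18)*(-9) = (649/18)*(-9) = -649/2 ≈ -324.50)
1/K = 1/(-649/2) = -2/649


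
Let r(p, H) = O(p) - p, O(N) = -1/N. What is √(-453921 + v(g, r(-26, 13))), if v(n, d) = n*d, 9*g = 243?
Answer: 7*I*√6252558/26 ≈ 673.21*I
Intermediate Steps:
g = 27 (g = (⅑)*243 = 27)
r(p, H) = -p - 1/p (r(p, H) = -1/p - p = -p - 1/p)
v(n, d) = d*n
√(-453921 + v(g, r(-26, 13))) = √(-453921 + (-1*(-26) - 1/(-26))*27) = √(-453921 + (26 - 1*(-1/26))*27) = √(-453921 + (26 + 1/26)*27) = √(-453921 + (677/26)*27) = √(-453921 + 18279/26) = √(-11783667/26) = 7*I*√6252558/26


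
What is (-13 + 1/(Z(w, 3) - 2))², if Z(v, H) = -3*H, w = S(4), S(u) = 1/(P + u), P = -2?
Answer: 20736/121 ≈ 171.37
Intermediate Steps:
S(u) = 1/(-2 + u)
w = ½ (w = 1/(-2 + 4) = 1/2 = ½ ≈ 0.50000)
(-13 + 1/(Z(w, 3) - 2))² = (-13 + 1/(-3*3 - 2))² = (-13 + 1/(-9 - 2))² = (-13 + 1/(-11))² = (-13 - 1/11)² = (-144/11)² = 20736/121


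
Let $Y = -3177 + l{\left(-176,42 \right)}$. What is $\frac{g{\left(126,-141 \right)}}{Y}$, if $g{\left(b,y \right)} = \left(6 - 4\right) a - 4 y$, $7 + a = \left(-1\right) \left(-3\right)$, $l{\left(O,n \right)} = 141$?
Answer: $- \frac{139}{759} \approx -0.18314$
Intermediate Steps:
$a = -4$ ($a = -7 - -3 = -7 + 3 = -4$)
$Y = -3036$ ($Y = -3177 + 141 = -3036$)
$g{\left(b,y \right)} = -8 - 4 y$ ($g{\left(b,y \right)} = \left(6 - 4\right) \left(-4\right) - 4 y = 2 \left(-4\right) - 4 y = -8 - 4 y$)
$\frac{g{\left(126,-141 \right)}}{Y} = \frac{-8 - -564}{-3036} = \left(-8 + 564\right) \left(- \frac{1}{3036}\right) = 556 \left(- \frac{1}{3036}\right) = - \frac{139}{759}$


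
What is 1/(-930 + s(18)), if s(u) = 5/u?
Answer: -18/16735 ≈ -0.0010756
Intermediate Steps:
1/(-930 + s(18)) = 1/(-930 + 5/18) = 1/(-16735/18) = -18/16735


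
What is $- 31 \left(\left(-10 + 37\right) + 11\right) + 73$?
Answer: $-1105$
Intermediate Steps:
$- 31 \left(\left(-10 + 37\right) + 11\right) + 73 = - 31 \left(27 + 11\right) + 73 = \left(-31\right) 38 + 73 = -1178 + 73 = -1105$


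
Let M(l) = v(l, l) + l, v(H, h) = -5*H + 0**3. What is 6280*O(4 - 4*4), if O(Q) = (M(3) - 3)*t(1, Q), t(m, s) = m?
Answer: -94200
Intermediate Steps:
v(H, h) = -5*H (v(H, h) = -5*H + 0 = -5*H)
M(l) = -4*l (M(l) = -5*l + l = -4*l)
O(Q) = -15 (O(Q) = (-4*3 - 3)*1 = (-12 - 3)*1 = -15*1 = -15)
6280*O(4 - 4*4) = 6280*(-15) = -94200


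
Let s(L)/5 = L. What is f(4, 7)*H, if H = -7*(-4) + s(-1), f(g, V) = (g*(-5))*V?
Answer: -3220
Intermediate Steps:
f(g, V) = -5*V*g (f(g, V) = (-5*g)*V = -5*V*g)
s(L) = 5*L
H = 23 (H = -7*(-4) + 5*(-1) = 28 - 5 = 23)
f(4, 7)*H = -5*7*4*23 = -140*23 = -3220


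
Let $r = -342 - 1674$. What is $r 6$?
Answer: $-12096$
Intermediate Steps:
$r = -2016$ ($r = -342 - 1674 = -2016$)
$r 6 = \left(-2016\right) 6 = -12096$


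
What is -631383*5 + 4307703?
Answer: 1150788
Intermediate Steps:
-631383*5 + 4307703 = -3156915 + 4307703 = 1150788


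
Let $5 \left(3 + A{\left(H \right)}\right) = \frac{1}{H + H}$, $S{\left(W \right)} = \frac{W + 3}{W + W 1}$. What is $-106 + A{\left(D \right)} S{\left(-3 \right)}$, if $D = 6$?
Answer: $-106$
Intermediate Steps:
$S{\left(W \right)} = \frac{3 + W}{2 W}$ ($S{\left(W \right)} = \frac{3 + W}{W + W} = \frac{3 + W}{2 W}$)
$A{\left(H \right)} = -3 + \frac{1}{10 H}$ ($A{\left(H \right)} = -3 + \frac{1}{5 \left(H + H\right)} = -3 + \frac{1}{5 \cdot 2 H} = -3 + \frac{\frac{1}{2} \frac{1}{H}}{5} = -3 + \frac{1}{10 H}$)
$-106 + A{\left(D \right)} S{\left(-3 \right)} = -106 + \left(-3 + \frac{1}{10 \cdot 6}\right) \frac{3 - 3}{2 \left(-3\right)} = -106 + \left(-3 + \frac{1}{10} \cdot \frac{1}{6}\right) \frac{1}{2} \left(- \frac{1}{3}\right) 0 = -106 + \left(-3 + \frac{1}{60}\right) 0 = -106 - 0 = -106 + 0 = -106$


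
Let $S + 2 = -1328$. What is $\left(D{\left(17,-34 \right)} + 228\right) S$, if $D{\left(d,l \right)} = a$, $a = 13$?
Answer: $-320530$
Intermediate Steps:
$S = -1330$ ($S = -2 - 1328 = -1330$)
$D{\left(d,l \right)} = 13$
$\left(D{\left(17,-34 \right)} + 228\right) S = \left(13 + 228\right) \left(-1330\right) = 241 \left(-1330\right) = -320530$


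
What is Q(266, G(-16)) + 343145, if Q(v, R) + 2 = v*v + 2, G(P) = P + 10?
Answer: 413901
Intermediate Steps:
G(P) = 10 + P
Q(v, R) = v² (Q(v, R) = -2 + (v*v + 2) = -2 + (v² + 2) = -2 + (2 + v²) = v²)
Q(266, G(-16)) + 343145 = 266² + 343145 = 70756 + 343145 = 413901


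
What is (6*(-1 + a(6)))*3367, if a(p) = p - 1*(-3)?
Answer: 161616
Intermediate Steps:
a(p) = 3 + p (a(p) = p + 3 = 3 + p)
(6*(-1 + a(6)))*3367 = (6*(-1 + (3 + 6)))*3367 = (6*(-1 + 9))*3367 = (6*8)*3367 = 48*3367 = 161616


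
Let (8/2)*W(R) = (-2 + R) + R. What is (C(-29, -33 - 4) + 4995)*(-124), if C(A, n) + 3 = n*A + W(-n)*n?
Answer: -669476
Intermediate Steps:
W(R) = -½ + R/2 (W(R) = ((-2 + R) + R)/4 = (-2 + 2*R)/4 = -½ + R/2)
C(A, n) = -3 + A*n + n*(-½ - n/2) (C(A, n) = -3 + (n*A + (-½ + (-n)/2)*n) = -3 + (A*n + (-½ - n/2)*n) = -3 + (A*n + n*(-½ - n/2)) = -3 + A*n + n*(-½ - n/2))
(C(-29, -33 - 4) + 4995)*(-124) = ((-3 - (-33 - 4)/2 - (-33 - 4)²/2 - 29*(-33 - 4)) + 4995)*(-124) = ((-3 - ½*(-37) - ½*(-37)² - 29*(-37)) + 4995)*(-124) = ((-3 + 37/2 - ½*1369 + 1073) + 4995)*(-124) = ((-3 + 37/2 - 1369/2 + 1073) + 4995)*(-124) = (404 + 4995)*(-124) = 5399*(-124) = -669476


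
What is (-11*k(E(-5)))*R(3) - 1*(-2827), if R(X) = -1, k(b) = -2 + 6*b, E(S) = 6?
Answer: 3201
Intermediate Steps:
(-11*k(E(-5)))*R(3) - 1*(-2827) = -11*(-2 + 6*6)*(-1) - 1*(-2827) = -11*(-2 + 36)*(-1) + 2827 = -11*34*(-1) + 2827 = -374*(-1) + 2827 = 374 + 2827 = 3201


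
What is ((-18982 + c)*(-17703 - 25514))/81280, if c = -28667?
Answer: 2059246833/81280 ≈ 25335.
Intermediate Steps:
((-18982 + c)*(-17703 - 25514))/81280 = ((-18982 - 28667)*(-17703 - 25514))/81280 = -47649*(-43217)*(1/81280) = 2059246833*(1/81280) = 2059246833/81280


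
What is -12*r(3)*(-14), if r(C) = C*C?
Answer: 1512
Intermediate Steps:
r(C) = C²
-12*r(3)*(-14) = -12*3²*(-14) = -12*9*(-14) = -108*(-14) = 1512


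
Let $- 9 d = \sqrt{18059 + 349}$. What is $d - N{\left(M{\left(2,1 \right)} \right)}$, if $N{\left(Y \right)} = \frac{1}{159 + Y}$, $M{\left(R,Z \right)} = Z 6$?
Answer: $- \frac{1}{165} - \frac{2 \sqrt{4602}}{9} \approx -15.081$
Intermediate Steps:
$M{\left(R,Z \right)} = 6 Z$
$d = - \frac{2 \sqrt{4602}}{9}$ ($d = - \frac{\sqrt{18059 + 349}}{9} = - \frac{\sqrt{18408}}{9} = - \frac{2 \sqrt{4602}}{9} \approx -15.075$)
$d - N{\left(M{\left(2,1 \right)} \right)} = - \frac{2 \sqrt{4602}}{9} - \frac{1}{159 + 6 \cdot 1} = - \frac{2 \sqrt{4602}}{9} - \frac{1}{159 + 6} = - \frac{2 \sqrt{4602}}{9} - \frac{1}{165} = - \frac{1}{165} - \frac{2 \sqrt{4602}}{9}$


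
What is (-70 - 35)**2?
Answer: 11025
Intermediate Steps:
(-70 - 35)**2 = (-105)**2 = 11025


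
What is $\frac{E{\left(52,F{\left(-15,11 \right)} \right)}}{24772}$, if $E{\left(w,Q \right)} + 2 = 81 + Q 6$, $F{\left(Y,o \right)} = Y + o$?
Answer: $\frac{5}{2252} \approx 0.0022202$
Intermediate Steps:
$E{\left(w,Q \right)} = 79 + 6 Q$ ($E{\left(w,Q \right)} = -2 + \left(81 + Q 6\right) = -2 + \left(81 + 6 Q\right) = 79 + 6 Q$)
$\frac{E{\left(52,F{\left(-15,11 \right)} \right)}}{24772} = \frac{79 + 6 \left(-15 + 11\right)}{24772} = \left(79 + 6 \left(-4\right)\right) \frac{1}{24772} = \left(79 - 24\right) \frac{1}{24772} = 55 \cdot \frac{1}{24772} = \frac{5}{2252}$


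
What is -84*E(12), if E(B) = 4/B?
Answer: -28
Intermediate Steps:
-84*E(12) = -336/12 = -84*⅓ = -28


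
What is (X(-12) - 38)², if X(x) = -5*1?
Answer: 1849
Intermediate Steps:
X(x) = -5
(X(-12) - 38)² = (-5 - 38)² = (-43)² = 1849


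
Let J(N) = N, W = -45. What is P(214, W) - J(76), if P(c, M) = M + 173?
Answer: 52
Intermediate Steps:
P(c, M) = 173 + M
P(214, W) - J(76) = (173 - 45) - 1*76 = 128 - 76 = 52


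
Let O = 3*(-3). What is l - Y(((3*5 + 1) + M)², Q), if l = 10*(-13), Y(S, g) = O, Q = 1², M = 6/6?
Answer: -121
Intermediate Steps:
M = 1 (M = 6*(⅙) = 1)
Q = 1
O = -9
Y(S, g) = -9
l = -130
l - Y(((3*5 + 1) + M)², Q) = -130 - 1*(-9) = -130 + 9 = -121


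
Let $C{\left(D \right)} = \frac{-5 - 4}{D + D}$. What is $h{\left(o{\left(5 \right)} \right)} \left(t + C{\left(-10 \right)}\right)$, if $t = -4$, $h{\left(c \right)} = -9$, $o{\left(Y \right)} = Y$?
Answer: $\frac{639}{20} \approx 31.95$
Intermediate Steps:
$C{\left(D \right)} = - \frac{9}{2 D}$
$h{\left(o{\left(5 \right)} \right)} \left(t + C{\left(-10 \right)}\right) = - 9 \left(-4 - \frac{9}{2 \left(-10\right)}\right) = - 9 \left(-4 - - \frac{9}{20}\right) = - 9 \left(-4 + \frac{9}{20}\right) = \left(-9\right) \left(- \frac{71}{20}\right) = \frac{639}{20}$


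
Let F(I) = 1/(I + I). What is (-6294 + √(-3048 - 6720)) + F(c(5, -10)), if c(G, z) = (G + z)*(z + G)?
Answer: -314699/50 + 2*I*√2442 ≈ -6294.0 + 98.833*I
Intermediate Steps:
c(G, z) = (G + z)² (c(G, z) = (G + z)*(G + z) = (G + z)²)
F(I) = 1/(2*I)
(-6294 + √(-3048 - 6720)) + F(c(5, -10)) = (-6294 + √(-3048 - 6720)) + 1/(2*((5 - 10)²)) = (-6294 + √(-9768)) + 1/(2*((-5)²)) = (-6294 + 2*I*√2442) + (½)/25 = (-6294 + 2*I*√2442) + (½)*(1/25) = (-6294 + 2*I*√2442) + 1/50 = -314699/50 + 2*I*√2442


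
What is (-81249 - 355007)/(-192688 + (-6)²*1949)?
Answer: 109064/30631 ≈ 3.5606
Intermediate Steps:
(-81249 - 355007)/(-192688 + (-6)²*1949) = -436256/(-192688 + 36*1949) = -436256/(-192688 + 70164) = -436256/(-122524) = -436256*(-1/122524) = 109064/30631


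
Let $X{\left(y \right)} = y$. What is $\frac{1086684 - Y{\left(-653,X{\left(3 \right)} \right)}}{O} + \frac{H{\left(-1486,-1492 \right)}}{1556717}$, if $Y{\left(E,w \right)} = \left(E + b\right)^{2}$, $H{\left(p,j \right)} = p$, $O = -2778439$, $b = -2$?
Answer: $- \frac{1027917705857}{4325243224763} \approx -0.23766$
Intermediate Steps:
$Y{\left(E,w \right)} = \left(-2 + E\right)^{2}$ ($Y{\left(E,w \right)} = \left(E - 2\right)^{2} = \left(-2 + E\right)^{2}$)
$\frac{1086684 - Y{\left(-653,X{\left(3 \right)} \right)}}{O} + \frac{H{\left(-1486,-1492 \right)}}{1556717} = \frac{1086684 - \left(-2 - 653\right)^{2}}{-2778439} - \frac{1486}{1556717} = \left(1086684 - \left(-655\right)^{2}\right) \left(- \frac{1}{2778439}\right) - \frac{1486}{1556717} = \left(1086684 - 429025\right) \left(- \frac{1}{2778439}\right) - \frac{1486}{1556717} = 657659 \left(- \frac{1}{2778439}\right) - \frac{1486}{1556717} = - \frac{657659}{2778439} - \frac{1486}{1556717} = - \frac{1027917705857}{4325243224763}$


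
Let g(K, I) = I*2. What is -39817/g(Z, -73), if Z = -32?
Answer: 39817/146 ≈ 272.72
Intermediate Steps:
g(K, I) = 2*I
-39817/g(Z, -73) = -39817/(2*(-73)) = -39817/(-146) = -39817*(-1/146) = 39817/146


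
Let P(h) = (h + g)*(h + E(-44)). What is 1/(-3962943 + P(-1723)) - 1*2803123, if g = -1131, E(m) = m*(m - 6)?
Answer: -14924670592024/5324301 ≈ -2.8031e+6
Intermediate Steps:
E(m) = m*(-6 + m)
P(h) = (-1131 + h)*(2200 + h) (P(h) = (h - 1131)*(h - 44*(-6 - 44)) = (-1131 + h)*(h - 44*(-50)) = (-1131 + h)*(h + 2200) = (-1131 + h)*(2200 + h))
1/(-3962943 + P(-1723)) - 1*2803123 = 1/(-3962943 + (-2488200 + (-1723)² + 1069*(-1723))) - 1*2803123 = 1/(-3962943 + (-2488200 + 2968729 - 1841887)) - 2803123 = 1/(-3962943 - 1361358) - 2803123 = 1/(-5324301) - 2803123 = -1/5324301 - 2803123 = -14924670592024/5324301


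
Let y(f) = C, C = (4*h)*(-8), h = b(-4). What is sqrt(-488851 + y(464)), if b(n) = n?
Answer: I*sqrt(488723) ≈ 699.09*I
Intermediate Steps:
h = -4
C = 128 (C = (4*(-4))*(-8) = -16*(-8) = 128)
y(f) = 128
sqrt(-488851 + y(464)) = sqrt(-488851 + 128) = sqrt(-488723) = I*sqrt(488723)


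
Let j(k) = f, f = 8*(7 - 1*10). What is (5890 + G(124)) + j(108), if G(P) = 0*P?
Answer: 5866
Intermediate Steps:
G(P) = 0
f = -24 (f = 8*(7 - 10) = 8*(-3) = -24)
j(k) = -24
(5890 + G(124)) + j(108) = (5890 + 0) - 24 = 5890 - 24 = 5866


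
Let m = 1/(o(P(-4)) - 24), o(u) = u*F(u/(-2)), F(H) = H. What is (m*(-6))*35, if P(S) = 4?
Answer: 105/16 ≈ 6.5625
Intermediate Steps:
o(u) = -u²/2 (o(u) = u*(u/(-2)) = u*(u*(-½)) = u*(-u/2) = -u²/2)
m = -1/32 (m = 1/(-½*4² - 24) = 1/(-½*16 - 24) = 1/(-8 - 24) = 1/(-32) = -1/32 ≈ -0.031250)
(m*(-6))*35 = -1/32*(-6)*35 = (3/16)*35 = 105/16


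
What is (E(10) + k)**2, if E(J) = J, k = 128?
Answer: 19044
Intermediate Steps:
(E(10) + k)**2 = (10 + 128)**2 = 138**2 = 19044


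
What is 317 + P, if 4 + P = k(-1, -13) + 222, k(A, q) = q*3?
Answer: 496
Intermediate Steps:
k(A, q) = 3*q
P = 179 (P = -4 + (3*(-13) + 222) = -4 + (-39 + 222) = -4 + 183 = 179)
317 + P = 317 + 179 = 496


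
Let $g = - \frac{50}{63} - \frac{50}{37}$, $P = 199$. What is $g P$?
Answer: $- \frac{995000}{2331} \approx -426.86$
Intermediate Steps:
$g = - \frac{5000}{2331}$ ($g = \left(-50\right) \frac{1}{63} - \frac{50}{37} = - \frac{50}{63} - \frac{50}{37} = - \frac{5000}{2331} \approx -2.145$)
$g P = \left(- \frac{5000}{2331}\right) 199 = - \frac{995000}{2331}$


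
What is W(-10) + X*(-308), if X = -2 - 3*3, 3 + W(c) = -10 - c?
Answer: 3385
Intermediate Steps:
W(c) = -13 - c (W(c) = -3 + (-10 - c) = -13 - c)
X = -11 (X = -2 - 9 = -11)
W(-10) + X*(-308) = (-13 - 1*(-10)) - 11*(-308) = (-13 + 10) + 3388 = -3 + 3388 = 3385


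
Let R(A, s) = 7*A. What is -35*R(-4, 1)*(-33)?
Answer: -32340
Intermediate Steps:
-35*R(-4, 1)*(-33) = -245*(-4)*(-33) = -35*(-28)*(-33) = 980*(-33) = -32340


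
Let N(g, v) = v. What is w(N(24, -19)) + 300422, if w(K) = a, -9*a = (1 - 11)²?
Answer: 2703698/9 ≈ 3.0041e+5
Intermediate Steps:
a = -100/9 (a = -(1 - 11)²/9 = -⅑*(-10)² = -⅑*100 = -100/9 ≈ -11.111)
w(K) = -100/9
w(N(24, -19)) + 300422 = -100/9 + 300422 = 2703698/9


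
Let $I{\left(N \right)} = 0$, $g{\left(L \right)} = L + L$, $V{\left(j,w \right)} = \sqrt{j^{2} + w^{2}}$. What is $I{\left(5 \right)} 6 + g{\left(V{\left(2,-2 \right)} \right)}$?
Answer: $4 \sqrt{2} \approx 5.6569$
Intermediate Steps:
$g{\left(L \right)} = 2 L$
$I{\left(5 \right)} 6 + g{\left(V{\left(2,-2 \right)} \right)} = 0 \cdot 6 + 2 \sqrt{2^{2} + \left(-2\right)^{2}} = 0 + 2 \sqrt{4 + 4} = 0 + 2 \sqrt{8} = 0 + 2 \cdot 2 \sqrt{2} = 0 + 4 \sqrt{2} = 4 \sqrt{2}$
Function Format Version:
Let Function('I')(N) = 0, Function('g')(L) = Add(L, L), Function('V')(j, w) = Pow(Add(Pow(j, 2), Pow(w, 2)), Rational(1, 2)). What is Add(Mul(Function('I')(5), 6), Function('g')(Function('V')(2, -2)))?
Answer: Mul(4, Pow(2, Rational(1, 2))) ≈ 5.6569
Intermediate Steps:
Function('g')(L) = Mul(2, L)
Add(Mul(Function('I')(5), 6), Function('g')(Function('V')(2, -2))) = Add(Mul(0, 6), Mul(2, Pow(Add(Pow(2, 2), Pow(-2, 2)), Rational(1, 2)))) = Add(0, Mul(2, Pow(Add(4, 4), Rational(1, 2)))) = Add(0, Mul(2, Pow(8, Rational(1, 2)))) = Add(0, Mul(2, Mul(2, Pow(2, Rational(1, 2))))) = Add(0, Mul(4, Pow(2, Rational(1, 2)))) = Mul(4, Pow(2, Rational(1, 2)))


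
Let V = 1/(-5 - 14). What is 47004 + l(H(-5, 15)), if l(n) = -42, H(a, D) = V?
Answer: 46962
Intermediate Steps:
V = -1/19 (V = 1/(-19) = -1/19 ≈ -0.052632)
H(a, D) = -1/19
47004 + l(H(-5, 15)) = 47004 - 42 = 46962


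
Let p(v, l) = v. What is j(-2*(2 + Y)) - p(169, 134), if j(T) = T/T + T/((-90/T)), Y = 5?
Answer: -7658/45 ≈ -170.18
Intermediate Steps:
j(T) = 1 - T²/90 (j(T) = 1 + T*(-T/90) = 1 - T²/90)
j(-2*(2 + Y)) - p(169, 134) = (1 - 4*(2 + 5)²/90) - 1*169 = (1 - (-2*7)²/90) - 169 = (1 - 1/90*(-14)²) - 169 = (1 - 1/90*196) - 169 = (1 - 98/45) - 169 = -53/45 - 169 = -7658/45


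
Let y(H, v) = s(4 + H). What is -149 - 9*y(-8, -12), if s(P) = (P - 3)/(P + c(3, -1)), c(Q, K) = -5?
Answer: -156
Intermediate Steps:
s(P) = (-3 + P)/(-5 + P) (s(P) = (P - 3)/(P - 5) = (-3 + P)/(-5 + P))
y(H, v) = (1 + H)/(-1 + H) (y(H, v) = (-3 + (4 + H))/(-5 + (4 + H)) = (1 + H)/(-1 + H))
-149 - 9*y(-8, -12) = -149 - 9*(1 - 8)/(-1 - 8) = -149 - 9*(-7)/(-9) = -149 - (-1)*(-7) = -149 - 9*7/9 = -149 - 7 = -156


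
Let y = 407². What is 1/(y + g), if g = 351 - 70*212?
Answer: 1/151160 ≈ 6.6155e-6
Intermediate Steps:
y = 165649
g = -14489 (g = 351 - 14840 = -14489)
1/(y + g) = 1/(165649 - 14489) = 1/151160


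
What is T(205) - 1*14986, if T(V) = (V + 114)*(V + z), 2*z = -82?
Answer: 37330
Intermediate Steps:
z = -41 (z = (½)*(-82) = -41)
T(V) = (-41 + V)*(114 + V) (T(V) = (V + 114)*(V - 41) = (114 + V)*(-41 + V) = (-41 + V)*(114 + V))
T(205) - 1*14986 = (-4674 + 205² + 73*205) - 1*14986 = (-4674 + 42025 + 14965) - 14986 = 52316 - 14986 = 37330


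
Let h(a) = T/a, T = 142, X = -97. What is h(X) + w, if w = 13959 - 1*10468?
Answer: 338485/97 ≈ 3489.5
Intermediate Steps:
w = 3491 (w = 13959 - 10468 = 3491)
h(a) = 142/a
h(X) + w = 142/(-97) + 3491 = 142*(-1/97) + 3491 = -142/97 + 3491 = 338485/97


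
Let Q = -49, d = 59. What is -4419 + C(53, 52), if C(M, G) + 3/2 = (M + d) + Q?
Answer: -8715/2 ≈ -4357.5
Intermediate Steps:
C(M, G) = 17/2 + M (C(M, G) = -3/2 + ((M + 59) - 49) = -3/2 + ((59 + M) - 49) = -3/2 + (10 + M) = 17/2 + M)
-4419 + C(53, 52) = -4419 + (17/2 + 53) = -4419 + 123/2 = -8715/2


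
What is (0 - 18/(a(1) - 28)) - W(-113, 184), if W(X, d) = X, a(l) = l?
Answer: 341/3 ≈ 113.67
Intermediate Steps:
(0 - 18/(a(1) - 28)) - W(-113, 184) = (0 - 18/(1 - 28)) - 1*(-113) = (0 - 18/(-27)) + 113 = (0 - 18*(-1/27)) + 113 = (0 + 2/3) + 113 = 2/3 + 113 = 341/3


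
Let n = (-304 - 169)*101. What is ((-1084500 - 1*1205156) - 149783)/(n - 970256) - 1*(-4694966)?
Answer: 4779613981453/1018029 ≈ 4.6950e+6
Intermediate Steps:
n = -47773 (n = -473*101 = -47773)
((-1084500 - 1*1205156) - 149783)/(n - 970256) - 1*(-4694966) = ((-1084500 - 1*1205156) - 149783)/(-47773 - 970256) - 1*(-4694966) = ((-1084500 - 1205156) - 149783)/(-1018029) + 4694966 = (-2289656 - 149783)*(-1/1018029) + 4694966 = -2439439*(-1/1018029) + 4694966 = 2439439/1018029 + 4694966 = 4779613981453/1018029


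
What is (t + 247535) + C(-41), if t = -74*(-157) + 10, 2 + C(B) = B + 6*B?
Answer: 258874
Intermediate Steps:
C(B) = -2 + 7*B (C(B) = -2 + (B + 6*B) = -2 + 7*B)
t = 11628 (t = 11618 + 10 = 11628)
(t + 247535) + C(-41) = (11628 + 247535) + (-2 + 7*(-41)) = 259163 + (-2 - 287) = 259163 - 289 = 258874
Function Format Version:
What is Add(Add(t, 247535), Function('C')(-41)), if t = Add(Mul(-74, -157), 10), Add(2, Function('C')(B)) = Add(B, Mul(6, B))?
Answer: 258874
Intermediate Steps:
Function('C')(B) = Add(-2, Mul(7, B)) (Function('C')(B) = Add(-2, Add(B, Mul(6, B))) = Add(-2, Mul(7, B)))
t = 11628 (t = Add(11618, 10) = 11628)
Add(Add(t, 247535), Function('C')(-41)) = Add(Add(11628, 247535), Add(-2, Mul(7, -41))) = Add(259163, Add(-2, -287)) = Add(259163, -289) = 258874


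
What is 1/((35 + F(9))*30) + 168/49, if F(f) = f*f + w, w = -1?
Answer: 82807/24150 ≈ 3.4289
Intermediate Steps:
F(f) = -1 + f**2 (F(f) = f*f - 1 = f**2 - 1 = -1 + f**2)
1/((35 + F(9))*30) + 168/49 = 1/((35 + (-1 + 9**2))*30) + 168/49 = (1/30)/(35 + (-1 + 81)) + 168*(1/49) = (1/30)/(35 + 80) + 24/7 = (1/30)/115 + 24/7 = (1/115)*(1/30) + 24/7 = 1/3450 + 24/7 = 82807/24150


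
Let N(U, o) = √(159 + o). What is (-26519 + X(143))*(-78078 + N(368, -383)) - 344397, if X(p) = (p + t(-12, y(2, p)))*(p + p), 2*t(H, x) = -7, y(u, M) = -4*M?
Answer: -1044871881 + 53512*I*√14 ≈ -1.0449e+9 + 2.0022e+5*I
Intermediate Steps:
t(H, x) = -7/2 (t(H, x) = (½)*(-7) = -7/2)
X(p) = 2*p*(-7/2 + p) (X(p) = (p - 7/2)*(p + p) = (-7/2 + p)*(2*p) = 2*p*(-7/2 + p))
(-26519 + X(143))*(-78078 + N(368, -383)) - 344397 = (-26519 + 143*(-7 + 2*143))*(-78078 + √(159 - 383)) - 344397 = (-26519 + 143*(-7 + 286))*(-78078 + √(-224)) - 344397 = (-26519 + 143*279)*(-78078 + 4*I*√14) - 344397 = (-26519 + 39897)*(-78078 + 4*I*√14) - 344397 = 13378*(-78078 + 4*I*√14) - 344397 = (-1044527484 + 53512*I*√14) - 344397 = -1044871881 + 53512*I*√14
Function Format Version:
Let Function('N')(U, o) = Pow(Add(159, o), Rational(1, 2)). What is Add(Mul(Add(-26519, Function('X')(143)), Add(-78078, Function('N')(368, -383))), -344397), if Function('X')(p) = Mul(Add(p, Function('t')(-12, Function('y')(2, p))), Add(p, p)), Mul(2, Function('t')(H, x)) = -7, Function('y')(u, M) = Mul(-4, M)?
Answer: Add(-1044871881, Mul(53512, I, Pow(14, Rational(1, 2)))) ≈ Add(-1.0449e+9, Mul(2.0022e+5, I))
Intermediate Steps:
Function('t')(H, x) = Rational(-7, 2) (Function('t')(H, x) = Mul(Rational(1, 2), -7) = Rational(-7, 2))
Function('X')(p) = Mul(2, p, Add(Rational(-7, 2), p)) (Function('X')(p) = Mul(Add(p, Rational(-7, 2)), Add(p, p)) = Mul(Add(Rational(-7, 2), p), Mul(2, p)) = Mul(2, p, Add(Rational(-7, 2), p)))
Add(Mul(Add(-26519, Function('X')(143)), Add(-78078, Function('N')(368, -383))), -344397) = Add(Mul(Add(-26519, Mul(143, Add(-7, Mul(2, 143)))), Add(-78078, Pow(Add(159, -383), Rational(1, 2)))), -344397) = Add(Mul(Add(-26519, Mul(143, Add(-7, 286))), Add(-78078, Pow(-224, Rational(1, 2)))), -344397) = Add(Mul(Add(-26519, Mul(143, 279)), Add(-78078, Mul(4, I, Pow(14, Rational(1, 2))))), -344397) = Add(Mul(Add(-26519, 39897), Add(-78078, Mul(4, I, Pow(14, Rational(1, 2))))), -344397) = Add(Mul(13378, Add(-78078, Mul(4, I, Pow(14, Rational(1, 2))))), -344397) = Add(Add(-1044527484, Mul(53512, I, Pow(14, Rational(1, 2)))), -344397) = Add(-1044871881, Mul(53512, I, Pow(14, Rational(1, 2))))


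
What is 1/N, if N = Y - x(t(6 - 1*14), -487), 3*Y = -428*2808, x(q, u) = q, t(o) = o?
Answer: -1/400600 ≈ -2.4963e-6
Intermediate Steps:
Y = -400608 (Y = (-428*2808)/3 = (⅓)*(-1201824) = -400608)
N = -400600 (N = -400608 - (6 - 1*14) = -400608 - (6 - 14) = -400608 - 1*(-8) = -400608 + 8 = -400600)
1/N = 1/(-400600) = -1/400600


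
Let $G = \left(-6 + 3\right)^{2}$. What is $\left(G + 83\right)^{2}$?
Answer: $8464$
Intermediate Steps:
$G = 9$ ($G = \left(-3\right)^{2} = 9$)
$\left(G + 83\right)^{2} = \left(9 + 83\right)^{2} = 92^{2} = 8464$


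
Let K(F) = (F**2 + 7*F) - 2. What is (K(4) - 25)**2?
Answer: 289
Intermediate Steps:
K(F) = -2 + F**2 + 7*F
(K(4) - 25)**2 = ((-2 + 4**2 + 7*4) - 25)**2 = ((-2 + 16 + 28) - 25)**2 = (42 - 25)**2 = 17**2 = 289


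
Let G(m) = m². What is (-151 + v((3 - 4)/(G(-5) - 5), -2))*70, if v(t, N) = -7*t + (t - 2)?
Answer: -10689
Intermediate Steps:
v(t, N) = -2 - 6*t (v(t, N) = -7*t + (-2 + t) = -2 - 6*t)
(-151 + v((3 - 4)/(G(-5) - 5), -2))*70 = (-151 + (-2 - 6*(3 - 4)/((-5)² - 5)))*70 = (-151 + (-2 - (-6)/(25 - 5)))*70 = (-151 + (-2 - (-6)/20))*70 = (-151 + (-2 - 6*(-1/20)))*70 = (-151 + (-2 + 3/10))*70 = (-151 - 17/10)*70 = -1527/10*70 = -10689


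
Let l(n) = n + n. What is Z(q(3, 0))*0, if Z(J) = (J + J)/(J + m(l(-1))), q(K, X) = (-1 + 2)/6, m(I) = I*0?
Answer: 0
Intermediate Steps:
l(n) = 2*n
m(I) = 0
q(K, X) = ⅙ (q(K, X) = 1*(⅙) = ⅙)
Z(J) = 2 (Z(J) = (J + J)/(J + 0) = (2*J)/J = 2)
Z(q(3, 0))*0 = 2*0 = 0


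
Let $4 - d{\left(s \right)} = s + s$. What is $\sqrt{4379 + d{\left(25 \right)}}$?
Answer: $\sqrt{4333} \approx 65.826$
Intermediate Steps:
$d{\left(s \right)} = 4 - 2 s$ ($d{\left(s \right)} = 4 - \left(s + s\right) = 4 - 2 s$)
$\sqrt{4379 + d{\left(25 \right)}} = \sqrt{4379 + \left(4 - 50\right)} = \sqrt{4379 - 46} = \sqrt{4333}$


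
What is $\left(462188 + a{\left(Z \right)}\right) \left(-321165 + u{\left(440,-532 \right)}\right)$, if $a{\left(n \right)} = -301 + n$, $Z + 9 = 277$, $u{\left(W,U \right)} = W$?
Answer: $-148224662375$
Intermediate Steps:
$Z = 268$ ($Z = -9 + 277 = 268$)
$\left(462188 + a{\left(Z \right)}\right) \left(-321165 + u{\left(440,-532 \right)}\right) = \left(462188 + \left(-301 + 268\right)\right) \left(-321165 + 440\right) = \left(462188 - 33\right) \left(-320725\right) = 462155 \left(-320725\right) = -148224662375$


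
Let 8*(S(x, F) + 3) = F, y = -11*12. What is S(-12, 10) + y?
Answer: -535/4 ≈ -133.75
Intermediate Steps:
y = -132
S(x, F) = -3 + F/8
S(-12, 10) + y = (-3 + (1/8)*10) - 132 = (-3 + 5/4) - 132 = -7/4 - 132 = -535/4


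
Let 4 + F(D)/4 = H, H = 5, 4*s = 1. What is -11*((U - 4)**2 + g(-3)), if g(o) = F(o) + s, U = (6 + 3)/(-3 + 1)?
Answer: -1683/2 ≈ -841.50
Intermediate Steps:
s = 1/4 (s = (1/4)*1 = 1/4 ≈ 0.25000)
U = -9/2 (U = 9/(-2) = 9*(-1/2) = -9/2 ≈ -4.5000)
F(D) = 4 (F(D) = -16 + 4*5 = -16 + 20 = 4)
g(o) = 17/4 (g(o) = 4 + 1/4 = 17/4)
-11*((U - 4)**2 + g(-3)) = -11*((-9/2 - 4)**2 + 17/4) = -11*((-17/2)**2 + 17/4) = -11*(289/4 + 17/4) = -11*153/2 = -1683/2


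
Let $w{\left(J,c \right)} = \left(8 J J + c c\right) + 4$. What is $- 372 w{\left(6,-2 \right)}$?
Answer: $-110112$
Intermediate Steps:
$w{\left(J,c \right)} = 4 + c^{2} + 8 J^{2}$ ($w{\left(J,c \right)} = \left(8 J^{2} + c^{2}\right) + 4 = \left(c^{2} + 8 J^{2}\right) + 4 = 4 + c^{2} + 8 J^{2}$)
$- 372 w{\left(6,-2 \right)} = - 372 \left(4 + \left(-2\right)^{2} + 8 \cdot 6^{2}\right) = - 372 \left(4 + 4 + 8 \cdot 36\right) = - 372 \left(4 + 4 + 288\right) = \left(-372\right) 296 = -110112$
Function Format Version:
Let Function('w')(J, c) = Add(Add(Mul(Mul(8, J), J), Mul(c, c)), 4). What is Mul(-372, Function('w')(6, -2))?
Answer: -110112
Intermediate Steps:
Function('w')(J, c) = Add(4, Pow(c, 2), Mul(8, Pow(J, 2))) (Function('w')(J, c) = Add(Add(Mul(8, Pow(J, 2)), Pow(c, 2)), 4) = Add(Add(Pow(c, 2), Mul(8, Pow(J, 2))), 4) = Add(4, Pow(c, 2), Mul(8, Pow(J, 2))))
Mul(-372, Function('w')(6, -2)) = Mul(-372, Add(4, Pow(-2, 2), Mul(8, Pow(6, 2)))) = Mul(-372, Add(4, 4, Mul(8, 36))) = Mul(-372, Add(4, 4, 288)) = Mul(-372, 296) = -110112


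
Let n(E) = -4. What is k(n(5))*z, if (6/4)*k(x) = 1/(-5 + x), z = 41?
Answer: -82/27 ≈ -3.0370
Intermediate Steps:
k(x) = 2/(3*(-5 + x))
k(n(5))*z = (2/(3*(-5 - 4)))*41 = ((⅔)/(-9))*41 = ((⅔)*(-⅑))*41 = -2/27*41 = -82/27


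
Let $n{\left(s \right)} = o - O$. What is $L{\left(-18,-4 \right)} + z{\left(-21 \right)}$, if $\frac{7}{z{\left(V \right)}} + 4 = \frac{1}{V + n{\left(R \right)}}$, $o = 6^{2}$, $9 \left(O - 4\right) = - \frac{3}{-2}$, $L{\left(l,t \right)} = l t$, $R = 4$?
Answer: $\frac{17833}{254} \approx 70.209$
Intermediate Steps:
$O = \frac{25}{6}$ ($O = 4 + \frac{\left(-3\right) \frac{1}{-2}}{9} = 4 + \frac{\left(-3\right) \left(- \frac{1}{2}\right)}{9} = 4 + \frac{1}{9} \cdot \frac{3}{2} = 4 + \frac{1}{6} = \frac{25}{6} \approx 4.1667$)
$o = 36$
$n{\left(s \right)} = \frac{191}{6}$ ($n{\left(s \right)} = 36 - \frac{25}{6} = \frac{191}{6}$)
$z{\left(V \right)} = \frac{7}{-4 + \frac{1}{\frac{191}{6} + V}}$ ($z{\left(V \right)} = \frac{7}{-4 + \frac{1}{V + \frac{191}{6}}} = \frac{7}{-4 + \frac{1}{\frac{191}{6} + V}}$)
$L{\left(-18,-4 \right)} + z{\left(-21 \right)} = \left(-18\right) \left(-4\right) + \frac{7 \left(-191 - -126\right)}{2 \left(379 + 12 \left(-21\right)\right)} = 72 + \frac{7 \left(-191 + 126\right)}{2 \left(379 - 252\right)} = 72 + \frac{7}{2} \cdot \frac{1}{127} \left(-65\right) = 72 - \frac{455}{254} = \frac{17833}{254}$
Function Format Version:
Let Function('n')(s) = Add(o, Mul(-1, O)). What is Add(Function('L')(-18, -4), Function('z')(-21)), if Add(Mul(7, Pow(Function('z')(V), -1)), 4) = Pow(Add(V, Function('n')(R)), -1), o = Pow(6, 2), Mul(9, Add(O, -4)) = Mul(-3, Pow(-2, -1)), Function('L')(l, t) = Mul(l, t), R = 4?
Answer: Rational(17833, 254) ≈ 70.209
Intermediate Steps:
O = Rational(25, 6) (O = Add(4, Mul(Rational(1, 9), Mul(-3, Pow(-2, -1)))) = Add(4, Mul(Rational(1, 9), Mul(-3, Rational(-1, 2)))) = Add(4, Mul(Rational(1, 9), Rational(3, 2))) = Add(4, Rational(1, 6)) = Rational(25, 6) ≈ 4.1667)
o = 36
Function('n')(s) = Rational(191, 6) (Function('n')(s) = Add(36, Mul(-1, Rational(25, 6))) = Add(36, Rational(-25, 6)) = Rational(191, 6))
Function('z')(V) = Mul(7, Pow(Add(-4, Pow(Add(Rational(191, 6), V), -1)), -1)) (Function('z')(V) = Mul(7, Pow(Add(-4, Pow(Add(V, Rational(191, 6)), -1)), -1)) = Mul(7, Pow(Add(-4, Pow(Add(Rational(191, 6), V), -1)), -1)))
Add(Function('L')(-18, -4), Function('z')(-21)) = Add(Mul(-18, -4), Mul(Rational(7, 2), Pow(Add(379, Mul(12, -21)), -1), Add(-191, Mul(-6, -21)))) = Add(72, Mul(Rational(7, 2), Pow(Add(379, -252), -1), Add(-191, 126))) = Add(72, Mul(Rational(7, 2), Pow(127, -1), -65)) = Add(72, Mul(Rational(7, 2), Rational(1, 127), -65)) = Add(72, Rational(-455, 254)) = Rational(17833, 254)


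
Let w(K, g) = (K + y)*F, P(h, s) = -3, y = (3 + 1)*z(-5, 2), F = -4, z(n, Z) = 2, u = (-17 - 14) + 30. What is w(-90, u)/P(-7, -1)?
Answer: -328/3 ≈ -109.33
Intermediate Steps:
u = -1 (u = -31 + 30 = -1)
y = 8 (y = (3 + 1)*2 = 4*2 = 8)
w(K, g) = -32 - 4*K (w(K, g) = (K + 8)*(-4) = (8 + K)*(-4) = -32 - 4*K)
w(-90, u)/P(-7, -1) = (-32 - 4*(-90))/(-3) = -(-32 + 360)/3 = -1/3*328 = -328/3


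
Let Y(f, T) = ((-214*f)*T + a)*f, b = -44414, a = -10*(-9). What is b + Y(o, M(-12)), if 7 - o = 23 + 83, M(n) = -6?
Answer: 12531160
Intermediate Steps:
a = 90
o = -99 (o = 7 - (23 + 83) = 7 - 1*106 = 7 - 106 = -99)
Y(f, T) = f*(90 - 214*T*f) (Y(f, T) = ((-214*f)*T + 90)*f = (-214*T*f + 90)*f = (90 - 214*T*f)*f = f*(90 - 214*T*f))
b + Y(o, M(-12)) = -44414 + 2*(-99)*(45 - 107*(-6)*(-99)) = -44414 + 2*(-99)*(45 - 63558) = -44414 + 2*(-99)*(-63513) = -44414 + 12575574 = 12531160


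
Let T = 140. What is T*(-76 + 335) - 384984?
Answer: -348724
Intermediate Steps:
T*(-76 + 335) - 384984 = 140*(-76 + 335) - 384984 = 140*259 - 384984 = 36260 - 384984 = -348724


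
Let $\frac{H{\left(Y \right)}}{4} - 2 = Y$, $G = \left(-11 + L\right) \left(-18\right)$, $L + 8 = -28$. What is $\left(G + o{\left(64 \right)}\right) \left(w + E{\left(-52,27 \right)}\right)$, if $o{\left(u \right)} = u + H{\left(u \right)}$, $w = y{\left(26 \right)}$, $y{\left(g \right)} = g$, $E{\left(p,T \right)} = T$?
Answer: $62222$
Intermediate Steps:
$L = -36$ ($L = -8 - 28 = -36$)
$G = 846$ ($G = \left(-11 - 36\right) \left(-18\right) = \left(-47\right) \left(-18\right) = 846$)
$H{\left(Y \right)} = 8 + 4 Y$
$w = 26$
$o{\left(u \right)} = 8 + 5 u$ ($o{\left(u \right)} = u + \left(8 + 4 u\right) = 8 + 5 u$)
$\left(G + o{\left(64 \right)}\right) \left(w + E{\left(-52,27 \right)}\right) = \left(846 + \left(8 + 5 \cdot 64\right)\right) \left(26 + 27\right) = \left(846 + \left(8 + 320\right)\right) 53 = \left(846 + 328\right) 53 = 1174 \cdot 53 = 62222$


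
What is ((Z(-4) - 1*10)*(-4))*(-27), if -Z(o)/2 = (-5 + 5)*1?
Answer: -1080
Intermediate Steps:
Z(o) = 0 (Z(o) = -2*(-5 + 5) = -0 = -2*0 = 0)
((Z(-4) - 1*10)*(-4))*(-27) = ((0 - 1*10)*(-4))*(-27) = ((0 - 10)*(-4))*(-27) = -10*(-4)*(-27) = 40*(-27) = -1080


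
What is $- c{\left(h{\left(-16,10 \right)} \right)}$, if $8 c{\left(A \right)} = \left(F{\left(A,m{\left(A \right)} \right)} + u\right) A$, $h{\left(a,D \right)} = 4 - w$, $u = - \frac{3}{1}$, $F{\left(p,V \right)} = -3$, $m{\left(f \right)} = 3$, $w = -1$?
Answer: $\frac{15}{4} \approx 3.75$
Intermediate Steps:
$u = -3$ ($u = \left(-3\right) 1 = -3$)
$h{\left(a,D \right)} = 5$ ($h{\left(a,D \right)} = 4 - -1 = 4 + 1 = 5$)
$c{\left(A \right)} = - \frac{3 A}{4}$ ($c{\left(A \right)} = \frac{\left(-3 - 3\right) A}{8} = \frac{\left(-6\right) A}{8} = - \frac{3 A}{4}$)
$- c{\left(h{\left(-16,10 \right)} \right)} = - \frac{\left(-3\right) 5}{4} = \left(-1\right) \left(- \frac{15}{4}\right) = \frac{15}{4}$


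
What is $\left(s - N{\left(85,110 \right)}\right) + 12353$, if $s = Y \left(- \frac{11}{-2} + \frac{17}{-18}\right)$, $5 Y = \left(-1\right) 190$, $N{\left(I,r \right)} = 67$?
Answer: $\frac{109016}{9} \approx 12113.0$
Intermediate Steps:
$Y = -38$ ($Y = \frac{\left(-1\right) 190}{5} = \frac{1}{5} \left(-190\right) = -38$)
$s = - \frac{1558}{9}$ ($s = - 38 \left(- \frac{11}{-2} + \frac{17}{-18}\right) = - 38 \left(\left(-11\right) \left(- \frac{1}{2}\right) + 17 \left(- \frac{1}{18}\right)\right) = - 38 \left(\frac{11}{2} - \frac{17}{18}\right) = \left(-38\right) \frac{41}{9} = - \frac{1558}{9} \approx -173.11$)
$\left(s - N{\left(85,110 \right)}\right) + 12353 = \left(- \frac{1558}{9} - 67\right) + 12353 = - \frac{2161}{9} + 12353 = \frac{109016}{9}$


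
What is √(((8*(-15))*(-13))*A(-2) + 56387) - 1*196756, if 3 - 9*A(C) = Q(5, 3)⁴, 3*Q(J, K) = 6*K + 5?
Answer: -196756 + 17*I*√1367013/27 ≈ -1.9676e+5 + 736.16*I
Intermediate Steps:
Q(J, K) = 5/3 + 2*K (Q(J, K) = (6*K + 5)/3 = (5 + 6*K)/3 = 5/3 + 2*K)
A(C) = -279598/729 (A(C) = ⅓ - (5/3 + 2*3)⁴/9 = ⅓ - (5/3 + 6)⁴/9 = ⅓ - (23/3)⁴/9 = ⅓ - ⅑*279841/81 = ⅓ - 279841/729 = -279598/729)
√(((8*(-15))*(-13))*A(-2) + 56387) - 1*196756 = √(((8*(-15))*(-13))*(-279598/729) + 56387) - 1*196756 = √(-120*(-13)*(-279598/729) + 56387) - 196756 = √(1560*(-279598/729) + 56387) - 196756 = √(-145390960/243 + 56387) - 196756 = √(-131688919/243) - 196756 = 17*I*√1367013/27 - 196756 = -196756 + 17*I*√1367013/27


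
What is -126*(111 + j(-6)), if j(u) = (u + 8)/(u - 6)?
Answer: -13965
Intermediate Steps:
j(u) = (8 + u)/(-6 + u)
-126*(111 + j(-6)) = -126*(111 + (8 - 6)/(-6 - 6)) = -126*(111 + 2/(-12)) = -126*(111 - 1/12*2) = -126*(111 - 1/6) = -126*665/6 = -13965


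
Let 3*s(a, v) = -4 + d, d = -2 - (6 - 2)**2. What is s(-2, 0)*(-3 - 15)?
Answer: 132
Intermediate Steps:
d = -18 (d = -2 - 1*4**2 = -2 - 1*16 = -2 - 16 = -18)
s(a, v) = -22/3 (s(a, v) = (-4 - 18)/3 = (1/3)*(-22) = -22/3)
s(-2, 0)*(-3 - 15) = -22*(-3 - 15)/3 = -22/3*(-18) = 132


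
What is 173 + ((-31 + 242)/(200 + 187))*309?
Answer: 44050/129 ≈ 341.47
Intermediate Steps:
173 + ((-31 + 242)/(200 + 187))*309 = 173 + (211/387)*309 = 173 + 21733/129 = 44050/129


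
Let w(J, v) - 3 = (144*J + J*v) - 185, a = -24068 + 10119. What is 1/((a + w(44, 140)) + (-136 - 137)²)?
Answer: 1/72894 ≈ 1.3719e-5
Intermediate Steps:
a = -13949
w(J, v) = -182 + 144*J + J*v (w(J, v) = 3 + ((144*J + J*v) - 185) = 3 + (-185 + 144*J + J*v) = -182 + 144*J + J*v)
1/((a + w(44, 140)) + (-136 - 137)²) = 1/((-13949 + (-182 + 144*44 + 44*140)) + (-136 - 137)²) = 1/((-13949 + (-182 + 6336 + 6160)) + (-273)²) = 1/((-13949 + 12314) + 74529) = 1/(-1635 + 74529) = 1/72894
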